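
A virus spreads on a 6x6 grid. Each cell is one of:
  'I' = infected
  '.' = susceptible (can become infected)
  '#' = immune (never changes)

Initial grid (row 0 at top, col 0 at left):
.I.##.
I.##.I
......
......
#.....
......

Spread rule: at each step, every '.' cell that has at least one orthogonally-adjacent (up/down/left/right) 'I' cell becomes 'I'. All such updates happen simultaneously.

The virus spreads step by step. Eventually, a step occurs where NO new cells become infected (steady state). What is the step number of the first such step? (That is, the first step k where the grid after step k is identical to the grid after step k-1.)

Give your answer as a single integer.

Step 0 (initial): 3 infected
Step 1: +7 new -> 10 infected
Step 2: +4 new -> 14 infected
Step 3: +5 new -> 19 infected
Step 4: +5 new -> 24 infected
Step 5: +4 new -> 28 infected
Step 6: +3 new -> 31 infected
Step 7: +0 new -> 31 infected

Answer: 7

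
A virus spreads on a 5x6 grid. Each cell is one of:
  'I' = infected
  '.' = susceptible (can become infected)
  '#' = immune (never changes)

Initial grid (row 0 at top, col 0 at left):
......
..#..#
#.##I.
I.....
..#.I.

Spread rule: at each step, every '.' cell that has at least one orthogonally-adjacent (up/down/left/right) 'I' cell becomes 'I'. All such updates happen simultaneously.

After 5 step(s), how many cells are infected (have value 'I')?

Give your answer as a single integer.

Answer: 24

Derivation:
Step 0 (initial): 3 infected
Step 1: +7 new -> 10 infected
Step 2: +7 new -> 17 infected
Step 3: +3 new -> 20 infected
Step 4: +3 new -> 23 infected
Step 5: +1 new -> 24 infected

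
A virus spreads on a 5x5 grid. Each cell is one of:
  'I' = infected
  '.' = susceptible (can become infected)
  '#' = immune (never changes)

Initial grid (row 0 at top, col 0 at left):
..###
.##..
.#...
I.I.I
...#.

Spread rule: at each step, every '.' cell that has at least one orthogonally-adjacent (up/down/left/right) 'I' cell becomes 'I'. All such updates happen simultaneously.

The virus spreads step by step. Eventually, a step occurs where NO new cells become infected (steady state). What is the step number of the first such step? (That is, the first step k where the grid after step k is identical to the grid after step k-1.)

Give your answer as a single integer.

Answer: 5

Derivation:
Step 0 (initial): 3 infected
Step 1: +8 new -> 11 infected
Step 2: +4 new -> 15 infected
Step 3: +2 new -> 17 infected
Step 4: +1 new -> 18 infected
Step 5: +0 new -> 18 infected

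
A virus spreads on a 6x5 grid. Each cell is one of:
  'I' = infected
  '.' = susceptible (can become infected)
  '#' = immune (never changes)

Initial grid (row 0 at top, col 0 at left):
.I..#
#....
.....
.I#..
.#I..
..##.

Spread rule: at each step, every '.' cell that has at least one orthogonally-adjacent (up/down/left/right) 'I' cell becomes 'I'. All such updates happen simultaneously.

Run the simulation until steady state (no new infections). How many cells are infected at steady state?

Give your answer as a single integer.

Answer: 24

Derivation:
Step 0 (initial): 3 infected
Step 1: +6 new -> 9 infected
Step 2: +7 new -> 16 infected
Step 3: +5 new -> 21 infected
Step 4: +3 new -> 24 infected
Step 5: +0 new -> 24 infected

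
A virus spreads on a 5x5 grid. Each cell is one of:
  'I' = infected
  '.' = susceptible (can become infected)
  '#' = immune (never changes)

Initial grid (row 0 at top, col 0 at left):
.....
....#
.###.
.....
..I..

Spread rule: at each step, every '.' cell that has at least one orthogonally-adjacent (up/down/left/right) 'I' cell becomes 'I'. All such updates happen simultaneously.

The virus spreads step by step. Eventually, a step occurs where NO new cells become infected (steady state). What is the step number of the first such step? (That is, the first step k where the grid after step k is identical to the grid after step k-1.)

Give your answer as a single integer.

Answer: 11

Derivation:
Step 0 (initial): 1 infected
Step 1: +3 new -> 4 infected
Step 2: +4 new -> 8 infected
Step 3: +2 new -> 10 infected
Step 4: +2 new -> 12 infected
Step 5: +1 new -> 13 infected
Step 6: +2 new -> 15 infected
Step 7: +2 new -> 17 infected
Step 8: +2 new -> 19 infected
Step 9: +1 new -> 20 infected
Step 10: +1 new -> 21 infected
Step 11: +0 new -> 21 infected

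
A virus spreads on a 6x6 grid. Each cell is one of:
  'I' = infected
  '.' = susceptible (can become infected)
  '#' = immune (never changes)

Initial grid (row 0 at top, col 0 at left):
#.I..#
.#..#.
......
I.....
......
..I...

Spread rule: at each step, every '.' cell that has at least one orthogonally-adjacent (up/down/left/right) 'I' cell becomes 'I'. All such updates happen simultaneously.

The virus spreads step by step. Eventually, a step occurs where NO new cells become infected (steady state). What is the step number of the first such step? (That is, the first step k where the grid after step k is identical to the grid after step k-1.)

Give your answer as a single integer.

Step 0 (initial): 3 infected
Step 1: +9 new -> 12 infected
Step 2: +10 new -> 22 infected
Step 3: +4 new -> 26 infected
Step 4: +3 new -> 29 infected
Step 5: +2 new -> 31 infected
Step 6: +1 new -> 32 infected
Step 7: +0 new -> 32 infected

Answer: 7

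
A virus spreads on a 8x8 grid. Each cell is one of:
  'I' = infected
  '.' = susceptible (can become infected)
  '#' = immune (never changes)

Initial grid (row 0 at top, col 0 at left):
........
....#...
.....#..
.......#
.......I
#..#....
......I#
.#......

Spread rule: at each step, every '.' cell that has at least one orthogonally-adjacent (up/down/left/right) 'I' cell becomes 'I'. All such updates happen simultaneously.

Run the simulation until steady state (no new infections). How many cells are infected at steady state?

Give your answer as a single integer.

Answer: 57

Derivation:
Step 0 (initial): 2 infected
Step 1: +5 new -> 7 infected
Step 2: +6 new -> 13 infected
Step 3: +6 new -> 19 infected
Step 4: +6 new -> 25 infected
Step 5: +9 new -> 34 infected
Step 6: +7 new -> 41 infected
Step 7: +6 new -> 47 infected
Step 8: +4 new -> 51 infected
Step 9: +3 new -> 54 infected
Step 10: +2 new -> 56 infected
Step 11: +1 new -> 57 infected
Step 12: +0 new -> 57 infected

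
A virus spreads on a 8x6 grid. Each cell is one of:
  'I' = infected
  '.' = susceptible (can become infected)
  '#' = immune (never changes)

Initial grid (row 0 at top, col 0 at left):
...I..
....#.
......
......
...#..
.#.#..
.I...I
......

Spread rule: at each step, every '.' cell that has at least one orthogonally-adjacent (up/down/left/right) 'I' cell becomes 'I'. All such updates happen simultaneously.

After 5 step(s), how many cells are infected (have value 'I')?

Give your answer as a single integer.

Step 0 (initial): 3 infected
Step 1: +9 new -> 12 infected
Step 2: +12 new -> 24 infected
Step 3: +11 new -> 35 infected
Step 4: +7 new -> 42 infected
Step 5: +2 new -> 44 infected

Answer: 44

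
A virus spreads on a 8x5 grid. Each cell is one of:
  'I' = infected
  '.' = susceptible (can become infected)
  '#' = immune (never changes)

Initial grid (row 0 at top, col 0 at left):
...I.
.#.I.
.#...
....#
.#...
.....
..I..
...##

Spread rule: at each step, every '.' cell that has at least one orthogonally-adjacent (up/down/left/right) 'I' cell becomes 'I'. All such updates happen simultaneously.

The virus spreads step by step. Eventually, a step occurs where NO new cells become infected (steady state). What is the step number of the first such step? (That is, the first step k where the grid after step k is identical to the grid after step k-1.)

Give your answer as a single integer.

Answer: 6

Derivation:
Step 0 (initial): 3 infected
Step 1: +9 new -> 12 infected
Step 2: +10 new -> 22 infected
Step 3: +6 new -> 28 infected
Step 4: +4 new -> 32 infected
Step 5: +2 new -> 34 infected
Step 6: +0 new -> 34 infected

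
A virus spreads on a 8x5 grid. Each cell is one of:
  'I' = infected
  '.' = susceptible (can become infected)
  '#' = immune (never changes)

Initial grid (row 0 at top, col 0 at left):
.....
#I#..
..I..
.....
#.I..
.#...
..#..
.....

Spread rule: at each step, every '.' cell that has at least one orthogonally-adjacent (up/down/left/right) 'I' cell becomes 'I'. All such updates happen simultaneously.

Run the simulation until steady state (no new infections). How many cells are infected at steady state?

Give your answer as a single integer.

Answer: 35

Derivation:
Step 0 (initial): 3 infected
Step 1: +7 new -> 10 infected
Step 2: +9 new -> 19 infected
Step 3: +6 new -> 25 infected
Step 4: +3 new -> 28 infected
Step 5: +2 new -> 30 infected
Step 6: +1 new -> 31 infected
Step 7: +2 new -> 33 infected
Step 8: +1 new -> 34 infected
Step 9: +1 new -> 35 infected
Step 10: +0 new -> 35 infected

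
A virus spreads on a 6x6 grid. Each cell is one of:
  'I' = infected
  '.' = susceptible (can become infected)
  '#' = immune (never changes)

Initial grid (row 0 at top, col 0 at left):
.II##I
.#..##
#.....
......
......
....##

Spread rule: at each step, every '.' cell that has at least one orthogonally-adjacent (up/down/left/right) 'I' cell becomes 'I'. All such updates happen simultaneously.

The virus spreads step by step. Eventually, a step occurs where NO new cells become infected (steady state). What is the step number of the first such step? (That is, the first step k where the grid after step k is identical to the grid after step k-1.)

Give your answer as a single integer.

Step 0 (initial): 3 infected
Step 1: +2 new -> 5 infected
Step 2: +3 new -> 8 infected
Step 3: +3 new -> 11 infected
Step 4: +4 new -> 15 infected
Step 5: +6 new -> 21 infected
Step 6: +5 new -> 26 infected
Step 7: +2 new -> 28 infected
Step 8: +0 new -> 28 infected

Answer: 8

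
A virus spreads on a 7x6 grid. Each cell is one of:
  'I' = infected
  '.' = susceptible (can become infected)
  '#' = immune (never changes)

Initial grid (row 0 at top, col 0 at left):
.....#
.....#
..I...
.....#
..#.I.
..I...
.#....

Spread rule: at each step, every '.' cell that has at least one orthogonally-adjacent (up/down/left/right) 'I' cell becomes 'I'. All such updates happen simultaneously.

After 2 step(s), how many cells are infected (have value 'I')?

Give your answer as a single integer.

Step 0 (initial): 3 infected
Step 1: +11 new -> 14 infected
Step 2: +12 new -> 26 infected

Answer: 26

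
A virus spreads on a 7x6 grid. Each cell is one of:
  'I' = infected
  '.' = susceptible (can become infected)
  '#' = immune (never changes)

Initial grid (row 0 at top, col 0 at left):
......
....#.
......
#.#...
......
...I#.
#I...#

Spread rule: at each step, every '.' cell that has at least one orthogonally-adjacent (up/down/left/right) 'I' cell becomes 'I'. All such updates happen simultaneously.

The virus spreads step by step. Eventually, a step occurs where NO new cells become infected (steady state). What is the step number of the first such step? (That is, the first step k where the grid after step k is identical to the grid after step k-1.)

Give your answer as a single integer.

Answer: 8

Derivation:
Step 0 (initial): 2 infected
Step 1: +5 new -> 7 infected
Step 2: +6 new -> 13 infected
Step 3: +5 new -> 18 infected
Step 4: +6 new -> 24 infected
Step 5: +5 new -> 29 infected
Step 6: +5 new -> 34 infected
Step 7: +2 new -> 36 infected
Step 8: +0 new -> 36 infected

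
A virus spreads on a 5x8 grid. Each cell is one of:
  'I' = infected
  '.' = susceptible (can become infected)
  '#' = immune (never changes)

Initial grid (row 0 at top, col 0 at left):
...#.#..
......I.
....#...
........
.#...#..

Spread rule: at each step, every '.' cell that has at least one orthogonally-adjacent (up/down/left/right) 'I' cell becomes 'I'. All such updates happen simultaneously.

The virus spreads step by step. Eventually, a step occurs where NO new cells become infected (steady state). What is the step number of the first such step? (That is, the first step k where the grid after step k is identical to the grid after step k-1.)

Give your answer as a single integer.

Step 0 (initial): 1 infected
Step 1: +4 new -> 5 infected
Step 2: +5 new -> 10 infected
Step 3: +5 new -> 15 infected
Step 4: +4 new -> 19 infected
Step 5: +5 new -> 24 infected
Step 6: +5 new -> 29 infected
Step 7: +4 new -> 33 infected
Step 8: +1 new -> 34 infected
Step 9: +1 new -> 35 infected
Step 10: +0 new -> 35 infected

Answer: 10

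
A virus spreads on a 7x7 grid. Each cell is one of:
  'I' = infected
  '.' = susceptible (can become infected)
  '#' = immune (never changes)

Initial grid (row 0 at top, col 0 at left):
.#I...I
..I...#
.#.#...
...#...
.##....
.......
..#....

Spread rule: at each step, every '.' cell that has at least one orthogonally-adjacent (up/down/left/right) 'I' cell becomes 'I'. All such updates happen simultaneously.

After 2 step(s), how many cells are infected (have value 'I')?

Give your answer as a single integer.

Answer: 13

Derivation:
Step 0 (initial): 3 infected
Step 1: +5 new -> 8 infected
Step 2: +5 new -> 13 infected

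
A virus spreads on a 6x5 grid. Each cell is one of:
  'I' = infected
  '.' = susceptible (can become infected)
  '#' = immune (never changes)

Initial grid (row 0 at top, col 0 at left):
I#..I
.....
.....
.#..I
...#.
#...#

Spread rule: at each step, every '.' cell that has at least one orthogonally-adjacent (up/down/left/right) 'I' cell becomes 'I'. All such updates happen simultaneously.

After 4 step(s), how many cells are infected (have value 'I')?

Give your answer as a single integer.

Answer: 23

Derivation:
Step 0 (initial): 3 infected
Step 1: +6 new -> 9 infected
Step 2: +6 new -> 15 infected
Step 3: +5 new -> 20 infected
Step 4: +3 new -> 23 infected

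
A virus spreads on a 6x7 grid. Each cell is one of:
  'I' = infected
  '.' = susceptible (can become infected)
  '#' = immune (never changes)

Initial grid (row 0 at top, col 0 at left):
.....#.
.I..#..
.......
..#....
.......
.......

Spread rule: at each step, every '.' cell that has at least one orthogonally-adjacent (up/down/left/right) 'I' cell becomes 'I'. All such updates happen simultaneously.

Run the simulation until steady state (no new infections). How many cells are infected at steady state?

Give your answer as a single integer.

Answer: 39

Derivation:
Step 0 (initial): 1 infected
Step 1: +4 new -> 5 infected
Step 2: +6 new -> 11 infected
Step 3: +4 new -> 15 infected
Step 4: +6 new -> 21 infected
Step 5: +5 new -> 26 infected
Step 6: +5 new -> 31 infected
Step 7: +4 new -> 35 infected
Step 8: +3 new -> 38 infected
Step 9: +1 new -> 39 infected
Step 10: +0 new -> 39 infected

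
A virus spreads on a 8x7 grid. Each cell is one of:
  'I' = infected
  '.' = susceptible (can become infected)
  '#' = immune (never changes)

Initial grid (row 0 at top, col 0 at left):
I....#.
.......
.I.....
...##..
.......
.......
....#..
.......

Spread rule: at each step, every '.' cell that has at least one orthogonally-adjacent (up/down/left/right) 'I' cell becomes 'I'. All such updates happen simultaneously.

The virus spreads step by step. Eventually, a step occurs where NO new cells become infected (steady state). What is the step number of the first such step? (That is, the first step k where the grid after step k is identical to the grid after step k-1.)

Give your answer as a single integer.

Answer: 11

Derivation:
Step 0 (initial): 2 infected
Step 1: +6 new -> 8 infected
Step 2: +6 new -> 14 infected
Step 3: +6 new -> 20 infected
Step 4: +7 new -> 27 infected
Step 5: +8 new -> 35 infected
Step 6: +7 new -> 42 infected
Step 7: +4 new -> 46 infected
Step 8: +3 new -> 49 infected
Step 9: +2 new -> 51 infected
Step 10: +1 new -> 52 infected
Step 11: +0 new -> 52 infected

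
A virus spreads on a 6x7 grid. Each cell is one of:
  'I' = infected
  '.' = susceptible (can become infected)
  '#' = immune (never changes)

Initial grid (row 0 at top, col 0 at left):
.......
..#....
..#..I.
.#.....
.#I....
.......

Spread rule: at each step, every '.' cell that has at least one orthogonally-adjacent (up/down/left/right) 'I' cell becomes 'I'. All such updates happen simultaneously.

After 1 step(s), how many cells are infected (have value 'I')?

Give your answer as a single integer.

Step 0 (initial): 2 infected
Step 1: +7 new -> 9 infected

Answer: 9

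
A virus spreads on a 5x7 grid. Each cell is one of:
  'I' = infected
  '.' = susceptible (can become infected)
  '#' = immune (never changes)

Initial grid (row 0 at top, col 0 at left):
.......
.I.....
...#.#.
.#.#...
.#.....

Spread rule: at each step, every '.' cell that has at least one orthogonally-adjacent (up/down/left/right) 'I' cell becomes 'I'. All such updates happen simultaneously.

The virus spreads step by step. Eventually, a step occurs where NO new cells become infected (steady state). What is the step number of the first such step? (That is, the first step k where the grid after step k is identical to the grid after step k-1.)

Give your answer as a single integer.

Answer: 9

Derivation:
Step 0 (initial): 1 infected
Step 1: +4 new -> 5 infected
Step 2: +5 new -> 10 infected
Step 3: +4 new -> 14 infected
Step 4: +5 new -> 19 infected
Step 5: +4 new -> 23 infected
Step 6: +4 new -> 27 infected
Step 7: +2 new -> 29 infected
Step 8: +1 new -> 30 infected
Step 9: +0 new -> 30 infected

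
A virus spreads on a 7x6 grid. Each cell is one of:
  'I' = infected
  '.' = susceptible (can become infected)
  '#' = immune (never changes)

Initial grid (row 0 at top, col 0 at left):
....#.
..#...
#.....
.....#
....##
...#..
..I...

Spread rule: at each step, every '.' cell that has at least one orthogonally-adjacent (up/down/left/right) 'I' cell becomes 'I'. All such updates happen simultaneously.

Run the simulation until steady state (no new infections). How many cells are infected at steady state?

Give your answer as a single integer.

Answer: 35

Derivation:
Step 0 (initial): 1 infected
Step 1: +3 new -> 4 infected
Step 2: +4 new -> 8 infected
Step 3: +6 new -> 14 infected
Step 4: +5 new -> 19 infected
Step 5: +4 new -> 23 infected
Step 6: +3 new -> 26 infected
Step 7: +5 new -> 31 infected
Step 8: +3 new -> 34 infected
Step 9: +1 new -> 35 infected
Step 10: +0 new -> 35 infected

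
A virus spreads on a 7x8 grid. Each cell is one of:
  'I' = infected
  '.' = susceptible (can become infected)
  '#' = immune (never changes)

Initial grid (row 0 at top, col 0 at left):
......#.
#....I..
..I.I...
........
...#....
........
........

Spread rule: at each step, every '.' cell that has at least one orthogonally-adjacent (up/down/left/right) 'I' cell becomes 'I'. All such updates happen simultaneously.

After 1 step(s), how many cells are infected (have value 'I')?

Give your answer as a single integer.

Step 0 (initial): 3 infected
Step 1: +9 new -> 12 infected

Answer: 12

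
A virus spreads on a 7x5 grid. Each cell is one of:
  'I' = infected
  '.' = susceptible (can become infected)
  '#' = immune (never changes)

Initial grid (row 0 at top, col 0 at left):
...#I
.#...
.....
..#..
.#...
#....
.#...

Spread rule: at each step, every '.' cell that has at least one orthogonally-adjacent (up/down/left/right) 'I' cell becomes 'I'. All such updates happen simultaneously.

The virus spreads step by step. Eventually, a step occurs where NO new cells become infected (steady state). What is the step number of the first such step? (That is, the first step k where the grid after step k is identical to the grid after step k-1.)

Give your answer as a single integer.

Answer: 9

Derivation:
Step 0 (initial): 1 infected
Step 1: +1 new -> 2 infected
Step 2: +2 new -> 4 infected
Step 3: +3 new -> 7 infected
Step 4: +4 new -> 11 infected
Step 5: +4 new -> 15 infected
Step 6: +6 new -> 21 infected
Step 7: +4 new -> 25 infected
Step 8: +3 new -> 28 infected
Step 9: +0 new -> 28 infected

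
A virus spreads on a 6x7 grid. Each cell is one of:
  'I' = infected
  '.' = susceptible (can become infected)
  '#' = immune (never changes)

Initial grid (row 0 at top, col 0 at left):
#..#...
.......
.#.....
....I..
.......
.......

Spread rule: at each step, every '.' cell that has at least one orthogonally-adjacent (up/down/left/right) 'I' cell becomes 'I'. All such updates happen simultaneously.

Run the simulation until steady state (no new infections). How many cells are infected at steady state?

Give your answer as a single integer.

Answer: 39

Derivation:
Step 0 (initial): 1 infected
Step 1: +4 new -> 5 infected
Step 2: +8 new -> 13 infected
Step 3: +10 new -> 23 infected
Step 4: +7 new -> 30 infected
Step 5: +6 new -> 36 infected
Step 6: +3 new -> 39 infected
Step 7: +0 new -> 39 infected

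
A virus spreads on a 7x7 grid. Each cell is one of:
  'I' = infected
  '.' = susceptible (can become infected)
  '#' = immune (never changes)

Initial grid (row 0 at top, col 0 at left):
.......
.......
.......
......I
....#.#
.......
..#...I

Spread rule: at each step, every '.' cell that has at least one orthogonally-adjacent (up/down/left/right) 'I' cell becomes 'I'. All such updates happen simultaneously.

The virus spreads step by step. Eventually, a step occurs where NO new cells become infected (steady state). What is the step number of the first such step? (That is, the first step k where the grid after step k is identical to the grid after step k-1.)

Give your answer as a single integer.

Step 0 (initial): 2 infected
Step 1: +4 new -> 6 infected
Step 2: +6 new -> 12 infected
Step 3: +6 new -> 18 infected
Step 4: +6 new -> 24 infected
Step 5: +6 new -> 30 infected
Step 6: +6 new -> 36 infected
Step 7: +6 new -> 42 infected
Step 8: +3 new -> 45 infected
Step 9: +1 new -> 46 infected
Step 10: +0 new -> 46 infected

Answer: 10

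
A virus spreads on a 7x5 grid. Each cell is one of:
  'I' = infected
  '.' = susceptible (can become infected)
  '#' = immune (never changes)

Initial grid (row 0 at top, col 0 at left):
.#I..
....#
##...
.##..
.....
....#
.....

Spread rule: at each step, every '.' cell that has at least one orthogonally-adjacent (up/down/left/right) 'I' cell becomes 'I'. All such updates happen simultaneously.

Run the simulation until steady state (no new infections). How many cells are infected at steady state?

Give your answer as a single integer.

Answer: 28

Derivation:
Step 0 (initial): 1 infected
Step 1: +2 new -> 3 infected
Step 2: +4 new -> 7 infected
Step 3: +2 new -> 9 infected
Step 4: +3 new -> 12 infected
Step 5: +2 new -> 14 infected
Step 6: +3 new -> 17 infected
Step 7: +3 new -> 20 infected
Step 8: +4 new -> 24 infected
Step 9: +3 new -> 27 infected
Step 10: +1 new -> 28 infected
Step 11: +0 new -> 28 infected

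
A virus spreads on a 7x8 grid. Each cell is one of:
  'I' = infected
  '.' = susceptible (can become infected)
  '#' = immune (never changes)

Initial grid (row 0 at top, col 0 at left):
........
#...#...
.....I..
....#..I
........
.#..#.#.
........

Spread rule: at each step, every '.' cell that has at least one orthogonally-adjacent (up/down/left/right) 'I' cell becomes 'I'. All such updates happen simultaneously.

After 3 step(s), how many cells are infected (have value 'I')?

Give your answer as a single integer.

Answer: 25

Derivation:
Step 0 (initial): 2 infected
Step 1: +7 new -> 9 infected
Step 2: +7 new -> 16 infected
Step 3: +9 new -> 25 infected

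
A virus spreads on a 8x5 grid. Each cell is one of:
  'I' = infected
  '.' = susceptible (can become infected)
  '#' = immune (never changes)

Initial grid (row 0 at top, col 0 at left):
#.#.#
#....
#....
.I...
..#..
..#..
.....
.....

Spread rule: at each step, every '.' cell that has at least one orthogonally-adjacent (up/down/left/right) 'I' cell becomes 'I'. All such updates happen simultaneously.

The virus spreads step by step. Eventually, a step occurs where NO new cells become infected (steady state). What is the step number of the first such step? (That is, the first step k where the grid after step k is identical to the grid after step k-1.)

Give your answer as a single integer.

Answer: 8

Derivation:
Step 0 (initial): 1 infected
Step 1: +4 new -> 5 infected
Step 2: +5 new -> 10 infected
Step 3: +7 new -> 17 infected
Step 4: +7 new -> 24 infected
Step 5: +6 new -> 30 infected
Step 6: +2 new -> 32 infected
Step 7: +1 new -> 33 infected
Step 8: +0 new -> 33 infected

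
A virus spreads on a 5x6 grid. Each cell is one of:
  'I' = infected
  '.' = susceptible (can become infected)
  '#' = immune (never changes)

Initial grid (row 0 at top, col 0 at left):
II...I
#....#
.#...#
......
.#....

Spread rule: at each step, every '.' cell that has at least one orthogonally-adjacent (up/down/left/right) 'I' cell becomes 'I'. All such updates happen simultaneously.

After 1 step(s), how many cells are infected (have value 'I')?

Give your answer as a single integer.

Answer: 6

Derivation:
Step 0 (initial): 3 infected
Step 1: +3 new -> 6 infected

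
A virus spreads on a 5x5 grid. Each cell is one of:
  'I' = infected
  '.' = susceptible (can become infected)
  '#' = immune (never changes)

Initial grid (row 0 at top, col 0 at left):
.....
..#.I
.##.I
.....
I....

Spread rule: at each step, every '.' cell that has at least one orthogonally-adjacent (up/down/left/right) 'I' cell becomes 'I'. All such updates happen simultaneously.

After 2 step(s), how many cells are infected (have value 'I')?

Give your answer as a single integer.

Answer: 15

Derivation:
Step 0 (initial): 3 infected
Step 1: +6 new -> 9 infected
Step 2: +6 new -> 15 infected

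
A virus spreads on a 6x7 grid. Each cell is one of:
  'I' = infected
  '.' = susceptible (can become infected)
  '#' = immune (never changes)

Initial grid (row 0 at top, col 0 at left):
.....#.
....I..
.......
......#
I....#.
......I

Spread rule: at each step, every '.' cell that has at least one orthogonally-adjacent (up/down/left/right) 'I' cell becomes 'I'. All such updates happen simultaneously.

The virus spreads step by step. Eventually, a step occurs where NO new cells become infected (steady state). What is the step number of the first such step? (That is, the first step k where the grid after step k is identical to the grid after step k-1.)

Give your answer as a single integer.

Step 0 (initial): 3 infected
Step 1: +9 new -> 12 infected
Step 2: +11 new -> 23 infected
Step 3: +14 new -> 37 infected
Step 4: +2 new -> 39 infected
Step 5: +0 new -> 39 infected

Answer: 5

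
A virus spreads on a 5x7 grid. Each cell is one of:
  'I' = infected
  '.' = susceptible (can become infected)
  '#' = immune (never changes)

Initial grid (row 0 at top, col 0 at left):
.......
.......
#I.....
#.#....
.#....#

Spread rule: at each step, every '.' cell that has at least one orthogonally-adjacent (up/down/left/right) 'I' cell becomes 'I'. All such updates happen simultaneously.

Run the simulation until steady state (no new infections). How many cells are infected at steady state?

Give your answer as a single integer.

Answer: 29

Derivation:
Step 0 (initial): 1 infected
Step 1: +3 new -> 4 infected
Step 2: +4 new -> 8 infected
Step 3: +5 new -> 13 infected
Step 4: +5 new -> 18 infected
Step 5: +6 new -> 24 infected
Step 6: +4 new -> 28 infected
Step 7: +1 new -> 29 infected
Step 8: +0 new -> 29 infected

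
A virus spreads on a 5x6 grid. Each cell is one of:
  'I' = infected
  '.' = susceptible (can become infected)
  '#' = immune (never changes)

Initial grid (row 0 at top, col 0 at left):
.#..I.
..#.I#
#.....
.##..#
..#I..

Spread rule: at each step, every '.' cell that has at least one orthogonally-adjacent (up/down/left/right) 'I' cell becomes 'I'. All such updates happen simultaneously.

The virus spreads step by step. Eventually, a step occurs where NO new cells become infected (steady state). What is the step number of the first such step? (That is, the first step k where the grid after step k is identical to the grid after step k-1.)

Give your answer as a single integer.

Step 0 (initial): 3 infected
Step 1: +6 new -> 9 infected
Step 2: +5 new -> 14 infected
Step 3: +1 new -> 15 infected
Step 4: +1 new -> 16 infected
Step 5: +1 new -> 17 infected
Step 6: +1 new -> 18 infected
Step 7: +1 new -> 19 infected
Step 8: +0 new -> 19 infected

Answer: 8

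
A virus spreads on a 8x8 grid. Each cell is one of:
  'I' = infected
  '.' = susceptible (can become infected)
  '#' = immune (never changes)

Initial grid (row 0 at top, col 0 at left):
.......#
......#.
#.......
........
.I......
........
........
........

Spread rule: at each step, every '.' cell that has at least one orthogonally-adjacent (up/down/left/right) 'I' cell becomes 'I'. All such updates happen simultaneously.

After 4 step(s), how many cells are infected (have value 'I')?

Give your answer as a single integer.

Answer: 30

Derivation:
Step 0 (initial): 1 infected
Step 1: +4 new -> 5 infected
Step 2: +7 new -> 12 infected
Step 3: +8 new -> 20 infected
Step 4: +10 new -> 30 infected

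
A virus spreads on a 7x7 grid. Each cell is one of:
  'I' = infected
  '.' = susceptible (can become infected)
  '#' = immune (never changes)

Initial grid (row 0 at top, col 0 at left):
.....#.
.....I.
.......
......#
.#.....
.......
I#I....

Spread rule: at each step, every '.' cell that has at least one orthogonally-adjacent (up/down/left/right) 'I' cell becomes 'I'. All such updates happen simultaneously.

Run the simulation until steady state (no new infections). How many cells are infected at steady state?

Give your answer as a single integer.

Answer: 45

Derivation:
Step 0 (initial): 3 infected
Step 1: +6 new -> 9 infected
Step 2: +11 new -> 20 infected
Step 3: +10 new -> 30 infected
Step 4: +10 new -> 40 infected
Step 5: +4 new -> 44 infected
Step 6: +1 new -> 45 infected
Step 7: +0 new -> 45 infected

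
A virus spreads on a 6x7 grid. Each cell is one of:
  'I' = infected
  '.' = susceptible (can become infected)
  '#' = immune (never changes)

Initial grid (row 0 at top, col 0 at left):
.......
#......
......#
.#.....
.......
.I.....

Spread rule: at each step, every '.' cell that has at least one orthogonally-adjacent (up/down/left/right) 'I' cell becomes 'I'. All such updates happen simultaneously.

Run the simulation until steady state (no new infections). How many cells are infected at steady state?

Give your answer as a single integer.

Step 0 (initial): 1 infected
Step 1: +3 new -> 4 infected
Step 2: +3 new -> 7 infected
Step 3: +4 new -> 11 infected
Step 4: +5 new -> 16 infected
Step 5: +6 new -> 22 infected
Step 6: +6 new -> 28 infected
Step 7: +5 new -> 33 infected
Step 8: +3 new -> 36 infected
Step 9: +2 new -> 38 infected
Step 10: +1 new -> 39 infected
Step 11: +0 new -> 39 infected

Answer: 39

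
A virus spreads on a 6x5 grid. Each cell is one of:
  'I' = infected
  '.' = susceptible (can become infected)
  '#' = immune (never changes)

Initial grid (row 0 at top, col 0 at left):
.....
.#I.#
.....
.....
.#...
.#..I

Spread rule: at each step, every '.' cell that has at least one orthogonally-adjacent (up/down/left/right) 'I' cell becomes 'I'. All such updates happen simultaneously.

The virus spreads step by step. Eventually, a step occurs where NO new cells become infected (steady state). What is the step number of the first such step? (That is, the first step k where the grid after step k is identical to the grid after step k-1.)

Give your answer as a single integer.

Step 0 (initial): 2 infected
Step 1: +5 new -> 7 infected
Step 2: +8 new -> 15 infected
Step 3: +7 new -> 22 infected
Step 4: +2 new -> 24 infected
Step 5: +1 new -> 25 infected
Step 6: +1 new -> 26 infected
Step 7: +0 new -> 26 infected

Answer: 7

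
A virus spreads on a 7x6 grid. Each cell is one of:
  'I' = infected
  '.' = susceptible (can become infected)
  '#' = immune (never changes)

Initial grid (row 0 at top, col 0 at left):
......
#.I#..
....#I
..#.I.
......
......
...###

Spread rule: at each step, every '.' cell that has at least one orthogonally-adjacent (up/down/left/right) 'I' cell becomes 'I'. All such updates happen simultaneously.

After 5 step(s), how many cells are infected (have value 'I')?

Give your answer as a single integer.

Step 0 (initial): 3 infected
Step 1: +7 new -> 10 infected
Step 2: +9 new -> 19 infected
Step 3: +7 new -> 26 infected
Step 4: +3 new -> 29 infected
Step 5: +3 new -> 32 infected

Answer: 32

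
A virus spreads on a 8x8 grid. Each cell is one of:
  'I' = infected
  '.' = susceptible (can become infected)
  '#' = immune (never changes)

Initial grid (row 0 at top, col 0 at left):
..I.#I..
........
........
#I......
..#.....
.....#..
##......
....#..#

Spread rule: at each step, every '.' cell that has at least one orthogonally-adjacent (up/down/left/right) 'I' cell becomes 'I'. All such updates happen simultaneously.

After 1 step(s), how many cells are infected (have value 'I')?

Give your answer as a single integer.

Step 0 (initial): 3 infected
Step 1: +8 new -> 11 infected

Answer: 11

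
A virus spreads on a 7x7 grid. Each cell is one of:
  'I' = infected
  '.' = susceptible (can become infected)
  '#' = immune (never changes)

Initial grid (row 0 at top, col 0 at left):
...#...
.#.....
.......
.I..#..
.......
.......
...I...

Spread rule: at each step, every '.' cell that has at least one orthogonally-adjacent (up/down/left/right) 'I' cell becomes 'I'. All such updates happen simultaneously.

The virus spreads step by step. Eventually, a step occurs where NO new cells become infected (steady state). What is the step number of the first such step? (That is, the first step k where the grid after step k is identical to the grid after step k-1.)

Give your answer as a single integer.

Step 0 (initial): 2 infected
Step 1: +7 new -> 9 infected
Step 2: +11 new -> 20 infected
Step 3: +8 new -> 28 infected
Step 4: +6 new -> 34 infected
Step 5: +5 new -> 39 infected
Step 6: +4 new -> 43 infected
Step 7: +2 new -> 45 infected
Step 8: +1 new -> 46 infected
Step 9: +0 new -> 46 infected

Answer: 9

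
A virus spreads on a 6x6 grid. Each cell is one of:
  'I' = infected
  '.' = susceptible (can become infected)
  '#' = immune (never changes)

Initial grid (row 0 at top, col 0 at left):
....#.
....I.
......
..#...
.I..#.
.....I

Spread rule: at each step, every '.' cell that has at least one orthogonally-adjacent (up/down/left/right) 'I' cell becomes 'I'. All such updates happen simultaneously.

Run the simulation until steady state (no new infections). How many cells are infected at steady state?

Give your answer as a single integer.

Answer: 33

Derivation:
Step 0 (initial): 3 infected
Step 1: +9 new -> 12 infected
Step 2: +13 new -> 25 infected
Step 3: +5 new -> 30 infected
Step 4: +2 new -> 32 infected
Step 5: +1 new -> 33 infected
Step 6: +0 new -> 33 infected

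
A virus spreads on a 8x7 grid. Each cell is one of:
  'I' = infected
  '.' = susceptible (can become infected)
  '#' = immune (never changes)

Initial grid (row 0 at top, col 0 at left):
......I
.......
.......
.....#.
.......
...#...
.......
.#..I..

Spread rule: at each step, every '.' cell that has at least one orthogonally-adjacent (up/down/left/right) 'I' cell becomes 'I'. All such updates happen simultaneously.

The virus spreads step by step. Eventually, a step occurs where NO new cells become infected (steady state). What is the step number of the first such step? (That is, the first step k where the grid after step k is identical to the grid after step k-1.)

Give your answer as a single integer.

Answer: 9

Derivation:
Step 0 (initial): 2 infected
Step 1: +5 new -> 7 infected
Step 2: +8 new -> 15 infected
Step 3: +8 new -> 23 infected
Step 4: +10 new -> 33 infected
Step 5: +7 new -> 40 infected
Step 6: +7 new -> 47 infected
Step 7: +4 new -> 51 infected
Step 8: +2 new -> 53 infected
Step 9: +0 new -> 53 infected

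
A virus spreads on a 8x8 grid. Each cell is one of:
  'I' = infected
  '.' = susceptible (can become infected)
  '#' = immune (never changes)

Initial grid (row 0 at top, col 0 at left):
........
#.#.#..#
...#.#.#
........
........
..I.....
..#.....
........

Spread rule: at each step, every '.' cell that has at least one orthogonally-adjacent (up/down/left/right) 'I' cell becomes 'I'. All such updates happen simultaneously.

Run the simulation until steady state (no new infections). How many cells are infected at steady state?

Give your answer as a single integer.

Step 0 (initial): 1 infected
Step 1: +3 new -> 4 infected
Step 2: +7 new -> 11 infected
Step 3: +10 new -> 21 infected
Step 4: +9 new -> 30 infected
Step 5: +8 new -> 38 infected
Step 6: +5 new -> 43 infected
Step 7: +5 new -> 48 infected
Step 8: +2 new -> 50 infected
Step 9: +4 new -> 54 infected
Step 10: +2 new -> 56 infected
Step 11: +0 new -> 56 infected

Answer: 56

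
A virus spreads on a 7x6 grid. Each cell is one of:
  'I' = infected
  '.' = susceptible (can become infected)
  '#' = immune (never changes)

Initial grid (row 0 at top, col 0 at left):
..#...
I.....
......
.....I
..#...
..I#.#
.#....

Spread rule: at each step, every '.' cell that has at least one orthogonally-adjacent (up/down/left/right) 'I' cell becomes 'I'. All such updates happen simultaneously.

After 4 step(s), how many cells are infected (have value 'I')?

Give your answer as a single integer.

Step 0 (initial): 3 infected
Step 1: +8 new -> 11 infected
Step 2: +11 new -> 22 infected
Step 3: +12 new -> 34 infected
Step 4: +3 new -> 37 infected

Answer: 37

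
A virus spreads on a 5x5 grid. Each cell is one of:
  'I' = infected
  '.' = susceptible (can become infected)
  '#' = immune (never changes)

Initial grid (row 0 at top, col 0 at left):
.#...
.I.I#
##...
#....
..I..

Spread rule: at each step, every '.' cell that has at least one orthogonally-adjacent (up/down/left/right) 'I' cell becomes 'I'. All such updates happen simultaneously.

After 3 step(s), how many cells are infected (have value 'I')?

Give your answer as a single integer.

Step 0 (initial): 3 infected
Step 1: +7 new -> 10 infected
Step 2: +9 new -> 19 infected
Step 3: +1 new -> 20 infected

Answer: 20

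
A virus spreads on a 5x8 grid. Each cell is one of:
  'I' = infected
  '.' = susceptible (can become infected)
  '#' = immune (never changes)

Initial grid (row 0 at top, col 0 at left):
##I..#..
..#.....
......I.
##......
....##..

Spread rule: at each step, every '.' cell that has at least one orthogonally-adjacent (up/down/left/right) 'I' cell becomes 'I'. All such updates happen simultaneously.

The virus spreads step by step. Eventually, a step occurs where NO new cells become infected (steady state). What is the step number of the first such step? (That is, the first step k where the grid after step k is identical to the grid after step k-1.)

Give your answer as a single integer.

Step 0 (initial): 2 infected
Step 1: +5 new -> 7 infected
Step 2: +9 new -> 16 infected
Step 3: +5 new -> 21 infected
Step 4: +2 new -> 23 infected
Step 5: +3 new -> 26 infected
Step 6: +3 new -> 29 infected
Step 7: +2 new -> 31 infected
Step 8: +1 new -> 32 infected
Step 9: +0 new -> 32 infected

Answer: 9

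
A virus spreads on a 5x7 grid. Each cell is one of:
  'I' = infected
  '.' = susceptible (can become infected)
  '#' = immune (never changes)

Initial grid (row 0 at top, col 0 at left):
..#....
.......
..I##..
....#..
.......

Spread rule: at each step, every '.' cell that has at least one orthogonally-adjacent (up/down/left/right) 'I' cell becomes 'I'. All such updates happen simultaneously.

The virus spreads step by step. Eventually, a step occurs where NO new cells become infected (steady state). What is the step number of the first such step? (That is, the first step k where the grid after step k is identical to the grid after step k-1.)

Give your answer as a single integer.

Answer: 8

Derivation:
Step 0 (initial): 1 infected
Step 1: +3 new -> 4 infected
Step 2: +6 new -> 10 infected
Step 3: +7 new -> 17 infected
Step 4: +5 new -> 22 infected
Step 5: +4 new -> 26 infected
Step 6: +4 new -> 30 infected
Step 7: +1 new -> 31 infected
Step 8: +0 new -> 31 infected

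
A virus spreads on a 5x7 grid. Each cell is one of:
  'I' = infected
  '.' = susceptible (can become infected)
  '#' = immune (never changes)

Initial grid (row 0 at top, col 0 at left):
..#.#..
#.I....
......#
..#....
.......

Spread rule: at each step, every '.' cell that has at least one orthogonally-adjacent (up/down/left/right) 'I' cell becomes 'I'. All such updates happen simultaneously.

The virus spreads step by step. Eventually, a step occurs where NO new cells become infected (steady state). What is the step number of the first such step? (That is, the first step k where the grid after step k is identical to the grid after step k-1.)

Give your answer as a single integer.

Answer: 8

Derivation:
Step 0 (initial): 1 infected
Step 1: +3 new -> 4 infected
Step 2: +5 new -> 9 infected
Step 3: +6 new -> 15 infected
Step 4: +7 new -> 22 infected
Step 5: +5 new -> 27 infected
Step 6: +2 new -> 29 infected
Step 7: +1 new -> 30 infected
Step 8: +0 new -> 30 infected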